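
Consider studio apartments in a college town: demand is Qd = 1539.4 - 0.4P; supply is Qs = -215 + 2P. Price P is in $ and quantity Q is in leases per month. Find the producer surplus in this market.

The market clears where 1539.4 - 0.4P = -215 + 2P. Rearranging, 2.4P = 1754.4, hence P* = 731.
From the demand curve, Q* = 1539.4 - 0.4(731) = 1247.
Supply choke price (Qs = 0): P = 107.5. Producer surplus = ½ × (731 - 107.5) × 1247 = 388752.25.

Producer surplus = 388752.25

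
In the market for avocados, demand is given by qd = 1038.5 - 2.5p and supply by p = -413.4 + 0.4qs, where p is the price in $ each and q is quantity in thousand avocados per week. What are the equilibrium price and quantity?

Solving each curve for q: qs = 1033.5 + 2.5p.
The market clears where 1038.5 - 2.5p = 1033.5 + 2.5p. Rearranging, 5p = 5, hence p* = 1.
From the demand curve, q* = 1038.5 - 2.5(1) = 1036.

p* = 1, q* = 1036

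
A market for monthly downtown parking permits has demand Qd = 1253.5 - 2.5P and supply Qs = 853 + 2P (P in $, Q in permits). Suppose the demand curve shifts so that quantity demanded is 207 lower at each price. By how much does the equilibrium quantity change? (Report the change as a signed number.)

ΔQ = -92

Set Qd = Qs: 1253.5 - 2.5P = 853 + 2P, so 400.5 = 4.5P and P* = 89.
Plugging P* into demand: Q* = 1253.5 - 2.5(89) = 1031.
After the shift, demand is Qd = 1046.5 - 2.5P.
Re-solving, 4.5P = 193.5 gives P = 43 and Q = 939.
ΔQ = 939 - 1031 = -92.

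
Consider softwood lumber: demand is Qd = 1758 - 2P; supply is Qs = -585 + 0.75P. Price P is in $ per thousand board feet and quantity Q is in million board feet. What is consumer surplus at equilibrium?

At equilibrium Qd = Qs, so 1758 - 2P = -585 + 0.75P; collecting terms, 2343 = 2.75P and P* = 852.
Plugging P* into demand: Q* = 1758 - 2(852) = 54.
Demand choke price (Qd = 0): P = 1758/2 = 879. Consumer surplus = ½ × (879 - 852) × 54 = 729.

Consumer surplus = 729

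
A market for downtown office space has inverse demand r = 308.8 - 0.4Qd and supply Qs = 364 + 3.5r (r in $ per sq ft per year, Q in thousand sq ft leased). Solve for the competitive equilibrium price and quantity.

Inverting to quantity form: Qd = 772 - 2.5r.
Set Qd = Qs: 772 - 2.5r = 364 + 3.5r, so 408 = 6r and r* = 68.
Substitute back: Q* = 772 - 2.5(68) = 602.

r* = 68, Q* = 602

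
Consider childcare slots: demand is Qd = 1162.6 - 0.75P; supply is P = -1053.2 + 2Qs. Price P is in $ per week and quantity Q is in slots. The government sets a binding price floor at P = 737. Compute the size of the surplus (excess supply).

Solving each curve for Q: Qs = 526.6 + 0.5P.
At P = 737: Qd = 609.85 and Qs = 895.1.
Surplus = Qs - Qd = 895.1 - 609.85 = 285.25.

Surplus = 285.25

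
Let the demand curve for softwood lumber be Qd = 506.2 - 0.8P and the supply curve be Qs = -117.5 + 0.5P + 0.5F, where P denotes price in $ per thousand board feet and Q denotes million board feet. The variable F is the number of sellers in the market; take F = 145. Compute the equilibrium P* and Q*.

P* = 424, Q* = 167

With F = 145, supply is Qs = -45 + 0.5P.
At equilibrium Qd = Qs, so 506.2 - 0.8P = -45 + 0.5P; collecting terms, 551.2 = 1.3P and P* = 424.
Plugging P* into demand: Q* = 506.2 - 0.8(424) = 167.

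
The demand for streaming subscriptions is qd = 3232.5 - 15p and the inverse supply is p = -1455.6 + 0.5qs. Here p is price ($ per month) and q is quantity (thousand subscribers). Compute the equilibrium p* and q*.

p* = 18.9, q* = 2949

Solving each curve for q: qs = 2911.2 + 2p.
Set qd = qs: 3232.5 - 15p = 2911.2 + 2p, so 321.3 = 17p and p* = 18.9.
From the demand curve, q* = 3232.5 - 15(18.9) = 2949.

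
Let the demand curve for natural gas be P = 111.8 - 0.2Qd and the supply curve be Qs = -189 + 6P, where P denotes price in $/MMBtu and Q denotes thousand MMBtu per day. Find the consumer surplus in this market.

Consumer surplus = 4796.1

Inverting to quantity form: Qd = 559 - 5P.
At equilibrium Qd = Qs, so 559 - 5P = -189 + 6P; collecting terms, 748 = 11P and P* = 68.
Plugging P* into demand: Q* = 559 - 5(68) = 219.
Demand choke price (Qd = 0): P = 559/5 = 111.8. Consumer surplus = ½ × (111.8 - 68) × 219 = 4796.1.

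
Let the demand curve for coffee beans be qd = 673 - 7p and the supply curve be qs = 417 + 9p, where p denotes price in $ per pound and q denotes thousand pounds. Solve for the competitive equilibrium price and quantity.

The market clears where 673 - 7p = 417 + 9p. Rearranging, 16p = 256, hence p* = 16.
From the demand curve, q* = 673 - 7(16) = 561.

p* = 16, q* = 561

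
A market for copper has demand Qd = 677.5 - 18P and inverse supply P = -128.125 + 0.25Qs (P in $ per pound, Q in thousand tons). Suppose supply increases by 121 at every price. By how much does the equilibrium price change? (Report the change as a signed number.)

Rewriting in direct form: Qs = 512.5 + 4P.
Equating demand and supply, 677.5 - 18P = 512.5 + 4P gives 22P = 165, so P* = 7.5.
Plugging P* into demand: Q* = 677.5 - 18(7.5) = 542.5.
After the shift, supply is Qs = 633.5 + 4P.
The new intersection has 44 = 22P, i.e. P = 2, Q = 641.5.
ΔP = 2 - 7.5 = -5.5.

ΔP = -5.5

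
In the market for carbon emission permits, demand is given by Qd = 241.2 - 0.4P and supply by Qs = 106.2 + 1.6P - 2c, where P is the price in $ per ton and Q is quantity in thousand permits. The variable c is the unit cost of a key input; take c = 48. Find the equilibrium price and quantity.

P* = 115.5, Q* = 195

With c = 48, supply is Qs = 10.2 + 1.6P.
The market clears where 241.2 - 0.4P = 10.2 + 1.6P. Rearranging, 2P = 231, hence P* = 115.5.
From the demand curve, Q* = 241.2 - 0.4(115.5) = 195.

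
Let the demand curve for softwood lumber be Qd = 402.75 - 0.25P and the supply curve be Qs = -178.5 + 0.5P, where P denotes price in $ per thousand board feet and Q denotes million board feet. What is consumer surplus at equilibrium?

Consumer surplus = 87362

Equating demand and supply, 402.75 - 0.25P = -178.5 + 0.5P gives 0.75P = 581.25, so P* = 775.
Substitute back: Q* = 402.75 - 0.25(775) = 209.
Demand choke price (Qd = 0): P = 402.75/0.25 = 1611. Consumer surplus = ½ × (1611 - 775) × 209 = 87362.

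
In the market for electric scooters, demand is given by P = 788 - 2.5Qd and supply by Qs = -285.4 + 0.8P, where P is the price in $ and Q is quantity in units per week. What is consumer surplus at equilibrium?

In direct form, Qd = 315.2 - 0.4P.
The market clears where 315.2 - 0.4P = -285.4 + 0.8P. Rearranging, 1.2P = 600.6, hence P* = 500.5.
Then Q* = 315.2 - 0.4(500.5) = 115.
Demand choke price (Qd = 0): P = 315.2/0.4 = 788. Consumer surplus = ½ × (788 - 500.5) × 115 = 16531.25.

Consumer surplus = 16531.25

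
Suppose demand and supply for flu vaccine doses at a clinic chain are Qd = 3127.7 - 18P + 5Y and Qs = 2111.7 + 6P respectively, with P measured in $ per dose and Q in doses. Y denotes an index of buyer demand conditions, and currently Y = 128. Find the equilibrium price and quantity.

P* = 69, Q* = 2525.7

With Y = 128, demand is Qd = 3767.7 - 18P.
At equilibrium Qd = Qs, so 3767.7 - 18P = 2111.7 + 6P; collecting terms, 1656 = 24P and P* = 69.
From the demand curve, Q* = 3767.7 - 18(69) = 2525.7.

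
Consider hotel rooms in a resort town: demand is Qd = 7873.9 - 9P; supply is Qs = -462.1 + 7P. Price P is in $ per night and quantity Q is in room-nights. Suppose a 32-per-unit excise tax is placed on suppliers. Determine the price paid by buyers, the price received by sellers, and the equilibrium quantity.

Suppliers keep P_s = P_b - 32 per unit, so supply in terms of the buyer price is Qs = -686.1 + 7P_b.
Set Qd = Qs: 7873.9 - 9P_b = -686.1 + 7P_b, so 8560 = 16P_b and P_b = 535.
Then P_s = 535 - 32 = 503 and Q = 7873.9 - 9(535) = 3058.9.

P_b = 535, P_s = 503, Q = 3058.9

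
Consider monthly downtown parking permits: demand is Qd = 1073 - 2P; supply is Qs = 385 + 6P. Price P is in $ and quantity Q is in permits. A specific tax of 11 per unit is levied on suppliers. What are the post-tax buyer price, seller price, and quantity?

P_b = 94.25, P_s = 83.25, Q = 884.5

The tax drives a wedge P_b - P_s = 11. Substituting P_s = P_b - 11 into supply: Qs = 319 + 6P_b.
Set Qd = Qs: 1073 - 2P_b = 319 + 6P_b, so 754 = 8P_b and P_b = 94.25.
Then P_s = 94.25 - 11 = 83.25 and Q = 1073 - 2(94.25) = 884.5.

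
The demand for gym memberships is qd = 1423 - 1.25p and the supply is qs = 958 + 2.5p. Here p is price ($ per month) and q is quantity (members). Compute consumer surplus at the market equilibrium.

Consumer surplus = 643129.6

The market clears where 1423 - 1.25p = 958 + 2.5p. Rearranging, 3.75p = 465, hence p* = 124.
From the demand curve, q* = 1423 - 1.25(124) = 1268.
Demand choke price (qd = 0): p = 1423/1.25 = 1138.4. Consumer surplus = ½ × (1138.4 - 124) × 1268 = 643129.6.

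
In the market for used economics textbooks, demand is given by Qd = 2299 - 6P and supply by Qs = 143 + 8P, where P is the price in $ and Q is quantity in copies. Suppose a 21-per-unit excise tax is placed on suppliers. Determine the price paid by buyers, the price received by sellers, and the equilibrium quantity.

P_b = 166, P_s = 145, Q = 1303

Suppliers keep P_s = P_b - 21 per unit, so supply in terms of the buyer price is Qs = -25 + 8P_b.
Equate demand and the shifted supply: 2299 - 6P_b = -25 + 8P_b, giving 14P_b = 2324, so P_b = 166.
Then P_s = 166 - 21 = 145 and Q = 2299 - 6(166) = 1303.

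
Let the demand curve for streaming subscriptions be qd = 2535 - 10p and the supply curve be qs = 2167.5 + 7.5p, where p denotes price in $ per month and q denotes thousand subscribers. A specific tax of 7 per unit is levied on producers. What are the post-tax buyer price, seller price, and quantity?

p_b = 24, p_s = 17, q = 2295

The tax drives a wedge p_b - p_s = 7. Substituting p_s = p_b - 7 into supply: qs = 2115 + 7.5p_b.
Market clearing requires 2535 - 10p_b = 2115 + 7.5p_b; hence 420 = 17.5p_b and p_b = 24.
Then p_s = 24 - 7 = 17 and q = 2535 - 10(24) = 2295.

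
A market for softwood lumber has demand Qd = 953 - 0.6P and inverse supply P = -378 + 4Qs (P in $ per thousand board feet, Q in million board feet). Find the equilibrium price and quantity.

Rewriting in direct form: Qs = 94.5 + 0.25P.
The market clears where 953 - 0.6P = 94.5 + 0.25P. Rearranging, 0.85P = 858.5, hence P* = 1010.
Plugging P* into demand: Q* = 953 - 0.6(1010) = 347.

P* = 1010, Q* = 347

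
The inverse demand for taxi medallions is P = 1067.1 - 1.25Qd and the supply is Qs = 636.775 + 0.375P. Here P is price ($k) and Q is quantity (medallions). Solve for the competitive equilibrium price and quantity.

Solving each curve for Q: Qd = 853.68 - 0.8P.
Equating demand and supply, 853.68 - 0.8P = 636.775 + 0.375P gives 1.175P = 216.905, so P* = 184.6.
Then Q* = 853.68 - 0.8(184.6) = 706.

P* = 184.6, Q* = 706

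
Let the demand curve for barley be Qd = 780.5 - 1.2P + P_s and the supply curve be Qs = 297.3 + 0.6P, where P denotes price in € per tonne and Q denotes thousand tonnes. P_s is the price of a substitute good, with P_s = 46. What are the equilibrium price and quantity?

P* = 294, Q* = 473.7

With P_s = 46, demand is Qd = 826.5 - 1.2P.
Set Qd = Qs: 826.5 - 1.2P = 297.3 + 0.6P, so 529.2 = 1.8P and P* = 294.
Substitute back: Q* = 826.5 - 1.2(294) = 473.7.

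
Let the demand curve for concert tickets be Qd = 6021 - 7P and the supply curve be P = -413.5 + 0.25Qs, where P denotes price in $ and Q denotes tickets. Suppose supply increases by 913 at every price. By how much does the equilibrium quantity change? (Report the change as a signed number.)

Solving each curve for Q: Qs = 1654 + 4P.
The market clears where 6021 - 7P = 1654 + 4P. Rearranging, 11P = 4367, hence P* = 397.
Plugging P* into demand: Q* = 6021 - 7(397) = 3242.
After the shift, supply is Qs = 2567 + 4P.
Re-solving, 11P = 3454 gives P = 314 and Q = 3823.
ΔQ = 3823 - 3242 = 581.

ΔQ = 581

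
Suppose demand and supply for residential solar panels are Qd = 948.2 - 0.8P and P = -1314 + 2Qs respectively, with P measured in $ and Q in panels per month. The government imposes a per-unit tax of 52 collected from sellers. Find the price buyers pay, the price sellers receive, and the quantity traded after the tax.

Rewriting in direct form: Qs = 657 + 0.5P.
Sellers keep P_s = P_b - 52 per unit, so supply in terms of the buyer price is Qs = 631 + 0.5P_b.
Equate demand and the shifted supply: 948.2 - 0.8P_b = 631 + 0.5P_b, giving 1.3P_b = 317.2, so P_b = 244.
So P_s = 192 and the quantity traded is Q = 948.2 - 0.8(244) = 753.

P_b = 244, P_s = 192, Q = 753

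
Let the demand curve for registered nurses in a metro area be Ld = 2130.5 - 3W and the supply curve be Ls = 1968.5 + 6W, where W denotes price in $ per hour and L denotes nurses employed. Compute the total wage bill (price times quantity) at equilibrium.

The market clears where 2130.5 - 3W = 1968.5 + 6W. Rearranging, 9W = 162, hence W* = 18.
Then L* = 2130.5 - 3(18) = 2076.5.
The total wage bill = W* × L* = 18 × 2076.5 = 37377.

The total wage bill = 37377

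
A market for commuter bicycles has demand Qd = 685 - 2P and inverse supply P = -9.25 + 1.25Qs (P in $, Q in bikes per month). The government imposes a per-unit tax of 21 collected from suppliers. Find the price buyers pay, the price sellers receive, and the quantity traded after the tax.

Rewriting in direct form: Qs = 7.4 + 0.8P.
Suppliers keep P_s = P_b - 21 per unit, so supply in terms of the buyer price is Qs = -9.4 + 0.8P_b.
Set Qd = Qs: 685 - 2P_b = -9.4 + 0.8P_b, so 694.4 = 2.8P_b and P_b = 248.
So P_s = 227 and the quantity traded is Q = 685 - 2(248) = 189.

P_b = 248, P_s = 227, Q = 189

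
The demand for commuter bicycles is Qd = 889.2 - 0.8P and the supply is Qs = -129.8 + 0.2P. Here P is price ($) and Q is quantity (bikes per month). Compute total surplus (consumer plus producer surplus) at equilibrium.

Total surplus = 17112.5

Equating demand and supply, 889.2 - 0.8P = -129.8 + 0.2P gives P = 1019, so P* = 1019.
From the demand curve, Q* = 889.2 - 0.8(1019) = 74.
Demand choke price = 1111.5; supply choke price = 649. CS = ½(1111.5 - 1019)(74) = 3422.5; PS = ½(1019 - 649)(74) = 13690. Total surplus = 17112.5.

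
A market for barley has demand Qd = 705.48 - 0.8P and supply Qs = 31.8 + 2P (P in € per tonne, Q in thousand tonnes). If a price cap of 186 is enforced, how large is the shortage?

Shortage = 152.88

Evaluating both curves at the ceiling price 186 gives Qd = 556.68, Qs = 403.8.
Shortage = Qd - Qs = 556.68 - 403.8 = 152.88.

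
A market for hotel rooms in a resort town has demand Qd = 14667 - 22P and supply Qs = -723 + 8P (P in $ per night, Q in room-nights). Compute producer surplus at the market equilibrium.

Set Qd = Qs: 14667 - 22P = -723 + 8P, so 15390 = 30P and P* = 513.
Then Q* = 14667 - 22(513) = 3381.
Supply choke price (Qs = 0): P = 90.375. Producer surplus = ½ × (513 - 90.375) × 3381 = 714447.5625.

Producer surplus = 714447.5625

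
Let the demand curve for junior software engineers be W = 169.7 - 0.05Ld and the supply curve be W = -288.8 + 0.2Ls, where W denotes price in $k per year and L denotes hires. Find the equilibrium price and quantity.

W* = 78, L* = 1834

Solving each curve for L: Ld = 3394 - 20W and Ls = 1444 + 5W.
Set Ld = Ls: 3394 - 20W = 1444 + 5W, so 1950 = 25W and W* = 78.
Plugging W* into demand: L* = 3394 - 20(78) = 1834.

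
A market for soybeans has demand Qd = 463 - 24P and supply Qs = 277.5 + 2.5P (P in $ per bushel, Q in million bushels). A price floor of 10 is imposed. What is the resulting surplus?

Surplus = 79.5

With P fixed at 10, quantity demanded is 223 and quantity supplied is 302.5.
Surplus = Qs - Qd = 302.5 - 223 = 79.5.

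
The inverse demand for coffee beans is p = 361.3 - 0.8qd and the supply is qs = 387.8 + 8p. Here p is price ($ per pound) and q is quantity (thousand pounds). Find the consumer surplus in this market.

Consumer surplus = 78499.6

Inverting to quantity form: qd = 451.625 - 1.25p.
Equating demand and supply, 451.625 - 1.25p = 387.8 + 8p gives 9.25p = 63.825, so p* = 6.9.
From the demand curve, q* = 451.625 - 1.25(6.9) = 443.
Demand choke price (qd = 0): p = 451.625/1.25 = 361.3. Consumer surplus = ½ × (361.3 - 6.9) × 443 = 78499.6.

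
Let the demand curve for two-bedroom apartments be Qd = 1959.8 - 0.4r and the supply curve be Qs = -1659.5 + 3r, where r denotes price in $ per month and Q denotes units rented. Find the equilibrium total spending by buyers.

Equating demand and supply, 1959.8 - 0.4r = -1659.5 + 3r gives 3.4r = 3619.3, so r* = 1064.5.
From the demand curve, Q* = 1959.8 - 0.4(1064.5) = 1534.
Total spending by buyers = r* × Q* = 1064.5 × 1534 = 1632943.

Total spending by buyers = 1632943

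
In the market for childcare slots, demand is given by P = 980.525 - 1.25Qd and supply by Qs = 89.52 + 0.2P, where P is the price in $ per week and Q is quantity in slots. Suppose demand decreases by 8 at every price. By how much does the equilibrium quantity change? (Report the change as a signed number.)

ΔQ = -1.6

In direct form, Qd = 784.42 - 0.8P.
The market clears where 784.42 - 0.8P = 89.52 + 0.2P. Rearranging, P = 694.9, hence P* = 694.9.
Substitute back: Q* = 784.42 - 0.8(694.9) = 228.5.
After the shift, demand is Qd = 776.42 - 0.8P.
Re-solving, P = 686.9 gives P = 686.9 and Q = 226.9.
ΔQ = 226.9 - 228.5 = -1.6.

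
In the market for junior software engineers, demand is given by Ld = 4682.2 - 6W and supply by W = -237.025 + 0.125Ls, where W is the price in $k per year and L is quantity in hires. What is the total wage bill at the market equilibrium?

The total wage bill = 694151.8

Inverting to quantity form: Ls = 1896.2 + 8W.
Equating demand and supply, 4682.2 - 6W = 1896.2 + 8W gives 14W = 2786, so W* = 199.
Substitute back: L* = 4682.2 - 6(199) = 3488.2.
The total wage bill = W* × L* = 199 × 3488.2 = 694151.8.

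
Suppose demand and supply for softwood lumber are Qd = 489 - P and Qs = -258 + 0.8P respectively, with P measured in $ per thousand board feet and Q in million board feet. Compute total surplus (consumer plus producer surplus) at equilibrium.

Total surplus = 6160.5

Set Qd = Qs: 489 - P = -258 + 0.8P, so 747 = 1.8P and P* = 415.
Plugging P* into demand: Q* = 489 - 415 = 74.
Demand choke price = 489; supply choke price = 322.5. CS = ½(489 - 415)(74) = 2738; PS = ½(415 - 322.5)(74) = 3422.5. Total surplus = 6160.5.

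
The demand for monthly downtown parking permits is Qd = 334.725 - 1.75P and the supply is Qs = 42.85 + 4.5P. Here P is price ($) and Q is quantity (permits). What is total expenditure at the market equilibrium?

Total expenditure = 11815.1

Set Qd = Qs: 334.725 - 1.75P = 42.85 + 4.5P, so 291.875 = 6.25P and P* = 46.7.
Plugging P* into demand: Q* = 334.725 - 1.75(46.7) = 253.
Total expenditure = P* × Q* = 46.7 × 253 = 11815.1.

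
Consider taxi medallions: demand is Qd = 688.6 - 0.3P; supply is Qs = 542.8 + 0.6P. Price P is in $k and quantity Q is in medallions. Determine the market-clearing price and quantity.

P* = 162, Q* = 640

The market clears where 688.6 - 0.3P = 542.8 + 0.6P. Rearranging, 0.9P = 145.8, hence P* = 162.
Substitute back: Q* = 688.6 - 0.3(162) = 640.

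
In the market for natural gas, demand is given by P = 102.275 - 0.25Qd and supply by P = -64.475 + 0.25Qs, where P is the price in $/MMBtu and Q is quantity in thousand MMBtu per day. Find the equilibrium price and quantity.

Inverting to quantity form: Qd = 409.1 - 4P and Qs = 257.9 + 4P.
Equating demand and supply, 409.1 - 4P = 257.9 + 4P gives 8P = 151.2, so P* = 18.9.
Substitute back: Q* = 409.1 - 4(18.9) = 333.5.

P* = 18.9, Q* = 333.5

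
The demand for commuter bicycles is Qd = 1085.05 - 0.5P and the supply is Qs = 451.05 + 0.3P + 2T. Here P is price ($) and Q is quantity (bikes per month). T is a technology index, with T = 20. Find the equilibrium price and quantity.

With T = 20, supply is Qs = 491.05 + 0.3P.
The market clears where 1085.05 - 0.5P = 491.05 + 0.3P. Rearranging, 0.8P = 594, hence P* = 742.5.
From the demand curve, Q* = 1085.05 - 0.5(742.5) = 713.8.

P* = 742.5, Q* = 713.8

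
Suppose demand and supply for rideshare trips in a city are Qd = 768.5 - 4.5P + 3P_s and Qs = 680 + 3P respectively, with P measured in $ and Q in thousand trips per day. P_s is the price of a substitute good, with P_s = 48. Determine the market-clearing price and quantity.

With P_s = 48, demand is Qd = 912.5 - 4.5P.
Equating demand and supply, 912.5 - 4.5P = 680 + 3P gives 7.5P = 232.5, so P* = 31.
Substitute back: Q* = 912.5 - 4.5(31) = 773.

P* = 31, Q* = 773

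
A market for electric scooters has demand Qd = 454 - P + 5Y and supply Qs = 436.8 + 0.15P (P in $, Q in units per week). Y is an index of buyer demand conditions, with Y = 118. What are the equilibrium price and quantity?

P* = 528, Q* = 516

With Y = 118, demand is Qd = 1044 - P.
Set Qd = Qs: 1044 - P = 436.8 + 0.15P, so 607.2 = 1.15P and P* = 528.
Then Q* = 1044 - 528 = 516.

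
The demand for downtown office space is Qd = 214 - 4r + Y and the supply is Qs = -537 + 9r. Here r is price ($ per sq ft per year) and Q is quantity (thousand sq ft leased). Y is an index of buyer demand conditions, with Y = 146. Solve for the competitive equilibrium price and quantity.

With Y = 146, demand is Qd = 360 - 4r.
Set Qd = Qs: 360 - 4r = -537 + 9r, so 897 = 13r and r* = 69.
Plugging r* into demand: Q* = 360 - 4(69) = 84.

r* = 69, Q* = 84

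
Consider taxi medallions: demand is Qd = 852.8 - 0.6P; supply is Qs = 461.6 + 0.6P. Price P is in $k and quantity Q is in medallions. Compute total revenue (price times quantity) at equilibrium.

Total revenue = 214247.2

The market clears where 852.8 - 0.6P = 461.6 + 0.6P. Rearranging, 1.2P = 391.2, hence P* = 326.
Plugging P* into demand: Q* = 852.8 - 0.6(326) = 657.2.
Total revenue = P* × Q* = 326 × 657.2 = 214247.2.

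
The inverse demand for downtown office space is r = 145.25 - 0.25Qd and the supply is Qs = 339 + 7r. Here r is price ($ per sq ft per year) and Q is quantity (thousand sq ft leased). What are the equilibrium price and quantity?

Inverting to quantity form: Qd = 581 - 4r.
Equating demand and supply, 581 - 4r = 339 + 7r gives 11r = 242, so r* = 22.
Substitute back: Q* = 581 - 4(22) = 493.

r* = 22, Q* = 493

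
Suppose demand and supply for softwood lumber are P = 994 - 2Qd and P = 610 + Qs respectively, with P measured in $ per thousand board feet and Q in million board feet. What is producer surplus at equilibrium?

Inverting to quantity form: Qd = 497 - 0.5P and Qs = -610 + P.
Set Qd = Qs: 497 - 0.5P = -610 + P, so 1107 = 1.5P and P* = 738.
Plugging P* into demand: Q* = 497 - 0.5(738) = 128.
Supply choke price (Qs = 0): P = 610. Producer surplus = ½ × (738 - 610) × 128 = 8192.

Producer surplus = 8192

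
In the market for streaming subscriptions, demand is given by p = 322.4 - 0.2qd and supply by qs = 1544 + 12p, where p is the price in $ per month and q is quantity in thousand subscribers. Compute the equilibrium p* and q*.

Rewriting in direct form: qd = 1612 - 5p.
The market clears where 1612 - 5p = 1544 + 12p. Rearranging, 17p = 68, hence p* = 4.
Then q* = 1612 - 5(4) = 1592.

p* = 4, q* = 1592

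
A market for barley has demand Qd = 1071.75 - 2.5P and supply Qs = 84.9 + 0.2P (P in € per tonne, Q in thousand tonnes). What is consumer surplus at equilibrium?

Consumer surplus = 4992.8

The market clears where 1071.75 - 2.5P = 84.9 + 0.2P. Rearranging, 2.7P = 986.85, hence P* = 365.5.
Substitute back: Q* = 1071.75 - 2.5(365.5) = 158.
Demand choke price (Qd = 0): P = 1071.75/2.5 = 428.7. Consumer surplus = ½ × (428.7 - 365.5) × 158 = 4992.8.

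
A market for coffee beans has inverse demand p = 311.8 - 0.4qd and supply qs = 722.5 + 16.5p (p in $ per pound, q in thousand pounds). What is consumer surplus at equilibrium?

In direct form, qd = 779.5 - 2.5p.
Equating demand and supply, 779.5 - 2.5p = 722.5 + 16.5p gives 19p = 57, so p* = 3.
From the demand curve, q* = 779.5 - 2.5(3) = 772.
Demand choke price (qd = 0): p = 779.5/2.5 = 311.8. Consumer surplus = ½ × (311.8 - 3) × 772 = 119196.8.

Consumer surplus = 119196.8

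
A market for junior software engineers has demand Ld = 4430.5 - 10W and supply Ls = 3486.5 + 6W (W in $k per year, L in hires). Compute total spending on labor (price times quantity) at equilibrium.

Total spending on labor = 226589.5

Equating demand and supply, 4430.5 - 10W = 3486.5 + 6W gives 16W = 944, so W* = 59.
Substitute back: L* = 4430.5 - 10(59) = 3840.5.
Total spending on labor = W* × L* = 59 × 3840.5 = 226589.5.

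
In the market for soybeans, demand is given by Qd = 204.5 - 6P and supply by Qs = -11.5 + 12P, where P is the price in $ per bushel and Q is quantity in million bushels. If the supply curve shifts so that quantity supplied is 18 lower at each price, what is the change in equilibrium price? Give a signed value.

ΔP = 1

At equilibrium Qd = Qs, so 204.5 - 6P = -11.5 + 12P; collecting terms, 216 = 18P and P* = 12.
From the demand curve, Q* = 204.5 - 6(12) = 132.5.
After the shift, supply is Qs = -29.5 + 12P.
The new intersection has 234 = 18P, i.e. P = 13, Q = 126.5.
ΔP = 13 - 12 = 1.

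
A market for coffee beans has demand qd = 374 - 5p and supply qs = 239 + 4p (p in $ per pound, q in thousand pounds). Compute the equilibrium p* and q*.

p* = 15, q* = 299

At equilibrium qd = qs, so 374 - 5p = 239 + 4p; collecting terms, 135 = 9p and p* = 15.
From the demand curve, q* = 374 - 5(15) = 299.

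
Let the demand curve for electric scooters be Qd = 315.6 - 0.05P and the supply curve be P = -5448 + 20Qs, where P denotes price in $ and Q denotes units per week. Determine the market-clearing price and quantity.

P* = 432, Q* = 294

In direct form, Qs = 272.4 + 0.05P.
At equilibrium Qd = Qs, so 315.6 - 0.05P = 272.4 + 0.05P; collecting terms, 43.2 = 0.1P and P* = 432.
Plugging P* into demand: Q* = 315.6 - 0.05(432) = 294.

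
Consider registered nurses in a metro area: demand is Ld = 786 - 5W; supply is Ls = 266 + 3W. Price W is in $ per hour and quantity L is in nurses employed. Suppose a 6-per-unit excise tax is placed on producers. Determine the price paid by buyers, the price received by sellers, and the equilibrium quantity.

The tax drives a wedge W_b - W_s = 6. Substituting W_s = W_b - 6 into supply: Ls = 248 + 3W_b.
Equate demand and the shifted supply: 786 - 5W_b = 248 + 3W_b, giving 8W_b = 538, so W_b = 67.25.
Then W_s = 67.25 - 6 = 61.25 and L = 786 - 5(67.25) = 449.75.

W_b = 67.25, W_s = 61.25, L = 449.75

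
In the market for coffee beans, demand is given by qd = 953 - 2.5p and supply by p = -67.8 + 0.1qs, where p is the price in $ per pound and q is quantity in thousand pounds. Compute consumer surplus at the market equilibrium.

Consumer surplus = 161280.8

Solving each curve for q: qs = 678 + 10p.
The market clears where 953 - 2.5p = 678 + 10p. Rearranging, 12.5p = 275, hence p* = 22.
Substitute back: q* = 953 - 2.5(22) = 898.
Demand choke price (qd = 0): p = 953/2.5 = 381.2. Consumer surplus = ½ × (381.2 - 22) × 898 = 161280.8.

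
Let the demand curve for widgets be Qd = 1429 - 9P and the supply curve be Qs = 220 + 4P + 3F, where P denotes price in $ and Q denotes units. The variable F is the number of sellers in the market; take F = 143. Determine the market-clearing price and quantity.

With F = 143, supply is Qs = 649 + 4P.
Equating demand and supply, 1429 - 9P = 649 + 4P gives 13P = 780, so P* = 60.
Substitute back: Q* = 1429 - 9(60) = 889.

P* = 60, Q* = 889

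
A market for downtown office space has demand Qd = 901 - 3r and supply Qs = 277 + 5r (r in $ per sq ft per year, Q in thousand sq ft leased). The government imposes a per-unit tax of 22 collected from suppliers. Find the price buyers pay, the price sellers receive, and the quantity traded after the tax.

r_b = 91.75, r_s = 69.75, Q = 625.75

With a tax of 22 on suppliers, they supply based on the net price r_s = r_b - 22, so Qs = 167 + 5r_b.
Market clearing requires 901 - 3r_b = 167 + 5r_b; hence 734 = 8r_b and r_b = 91.75.
So r_s = 69.75 and the quantity traded is Q = 901 - 3(91.75) = 625.75.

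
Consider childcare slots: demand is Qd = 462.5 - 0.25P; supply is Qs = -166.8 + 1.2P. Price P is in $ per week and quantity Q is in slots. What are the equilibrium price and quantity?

P* = 434, Q* = 354

Set Qd = Qs: 462.5 - 0.25P = -166.8 + 1.2P, so 629.3 = 1.45P and P* = 434.
Plugging P* into demand: Q* = 462.5 - 0.25(434) = 354.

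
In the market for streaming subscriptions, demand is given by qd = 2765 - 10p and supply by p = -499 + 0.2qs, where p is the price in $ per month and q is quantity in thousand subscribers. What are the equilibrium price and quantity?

p* = 18, q* = 2585

In direct form, qs = 2495 + 5p.
Set qd = qs: 2765 - 10p = 2495 + 5p, so 270 = 15p and p* = 18.
Then q* = 2765 - 10(18) = 2585.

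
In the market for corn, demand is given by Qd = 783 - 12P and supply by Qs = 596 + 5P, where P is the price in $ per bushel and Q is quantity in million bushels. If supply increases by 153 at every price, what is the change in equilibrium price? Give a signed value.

The market clears where 783 - 12P = 596 + 5P. Rearranging, 17P = 187, hence P* = 11.
Substitute back: Q* = 783 - 12(11) = 651.
After the shift, supply is Qs = 749 + 5P.
New equilibrium: 34 = 17P, so P = 2 and Q = 759.
ΔP = 2 - 11 = -9.

ΔP = -9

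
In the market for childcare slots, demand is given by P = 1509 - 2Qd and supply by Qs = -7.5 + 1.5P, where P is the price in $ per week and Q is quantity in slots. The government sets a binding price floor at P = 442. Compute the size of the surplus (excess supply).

Surplus = 122

Inverting to quantity form: Qd = 754.5 - 0.5P.
With P fixed at 442, quantity demanded is 533.5 and quantity supplied is 655.5.
Surplus = Qs - Qd = 655.5 - 533.5 = 122.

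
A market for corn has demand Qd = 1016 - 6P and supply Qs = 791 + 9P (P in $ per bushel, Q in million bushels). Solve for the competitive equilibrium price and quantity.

The market clears where 1016 - 6P = 791 + 9P. Rearranging, 15P = 225, hence P* = 15.
Plugging P* into demand: Q* = 1016 - 6(15) = 926.

P* = 15, Q* = 926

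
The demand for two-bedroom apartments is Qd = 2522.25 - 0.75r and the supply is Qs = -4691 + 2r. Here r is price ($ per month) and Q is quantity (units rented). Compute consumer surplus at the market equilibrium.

The market clears where 2522.25 - 0.75r = -4691 + 2r. Rearranging, 2.75r = 7213.25, hence r* = 2623.
From the demand curve, Q* = 2522.25 - 0.75(2623) = 555.
Demand choke price (Qd = 0): r = 2522.25/0.75 = 3363. Consumer surplus = ½ × (3363 - 2623) × 555 = 205350.

Consumer surplus = 205350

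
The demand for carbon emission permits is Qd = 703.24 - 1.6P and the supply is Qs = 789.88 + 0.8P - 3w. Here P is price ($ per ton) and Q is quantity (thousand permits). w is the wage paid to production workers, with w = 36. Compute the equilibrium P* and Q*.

P* = 8.9, Q* = 689

With w = 36, supply is Qs = 681.88 + 0.8P.
At equilibrium Qd = Qs, so 703.24 - 1.6P = 681.88 + 0.8P; collecting terms, 21.36 = 2.4P and P* = 8.9.
Then Q* = 703.24 - 1.6(8.9) = 689.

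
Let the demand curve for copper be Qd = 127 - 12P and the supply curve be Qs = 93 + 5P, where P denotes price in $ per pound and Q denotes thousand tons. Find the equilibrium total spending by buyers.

At equilibrium Qd = Qs, so 127 - 12P = 93 + 5P; collecting terms, 34 = 17P and P* = 2.
Substitute back: Q* = 127 - 12(2) = 103.
Total spending by buyers = P* × Q* = 2 × 103 = 206.

Total spending by buyers = 206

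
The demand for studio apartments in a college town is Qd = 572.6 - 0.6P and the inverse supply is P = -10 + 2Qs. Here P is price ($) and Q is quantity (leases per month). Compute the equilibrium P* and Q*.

Inverting to quantity form: Qs = 5 + 0.5P.
Set Qd = Qs: 572.6 - 0.6P = 5 + 0.5P, so 567.6 = 1.1P and P* = 516.
From the demand curve, Q* = 572.6 - 0.6(516) = 263.

P* = 516, Q* = 263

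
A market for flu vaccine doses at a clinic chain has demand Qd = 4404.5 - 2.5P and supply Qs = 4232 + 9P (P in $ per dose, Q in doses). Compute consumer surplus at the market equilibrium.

Consumer surplus = 3814137.8

Set Qd = Qs: 4404.5 - 2.5P = 4232 + 9P, so 172.5 = 11.5P and P* = 15.
Then Q* = 4404.5 - 2.5(15) = 4367.
Demand choke price (Qd = 0): P = 4404.5/2.5 = 1761.8. Consumer surplus = ½ × (1761.8 - 15) × 4367 = 3814137.8.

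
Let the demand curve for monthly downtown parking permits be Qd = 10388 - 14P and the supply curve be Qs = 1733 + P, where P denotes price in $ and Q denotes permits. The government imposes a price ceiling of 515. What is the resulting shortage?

Shortage = 930

Evaluating both curves at the ceiling price 515 gives Qd = 3178, Qs = 2248.
Shortage = Qd - Qs = 3178 - 2248 = 930.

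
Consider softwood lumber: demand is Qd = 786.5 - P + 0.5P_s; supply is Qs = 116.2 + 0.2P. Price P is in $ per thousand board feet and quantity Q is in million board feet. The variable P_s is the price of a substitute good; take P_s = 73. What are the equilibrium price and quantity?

P* = 589, Q* = 234

With P_s = 73, demand is Qd = 823 - P.
The market clears where 823 - P = 116.2 + 0.2P. Rearranging, 1.2P = 706.8, hence P* = 589.
Substitute back: Q* = 823 - 589 = 234.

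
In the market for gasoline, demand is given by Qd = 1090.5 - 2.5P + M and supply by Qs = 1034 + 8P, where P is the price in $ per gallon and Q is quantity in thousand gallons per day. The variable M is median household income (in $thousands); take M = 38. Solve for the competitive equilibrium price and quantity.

P* = 9, Q* = 1106

With M = 38, demand is Qd = 1128.5 - 2.5P.
The market clears where 1128.5 - 2.5P = 1034 + 8P. Rearranging, 10.5P = 94.5, hence P* = 9.
Substitute back: Q* = 1128.5 - 2.5(9) = 1106.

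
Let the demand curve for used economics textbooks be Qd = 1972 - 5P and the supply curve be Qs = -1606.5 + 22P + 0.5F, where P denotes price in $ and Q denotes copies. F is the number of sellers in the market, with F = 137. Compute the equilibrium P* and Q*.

With F = 137, supply is Qs = -1538 + 22P.
Equating demand and supply, 1972 - 5P = -1538 + 22P gives 27P = 3510, so P* = 130.
Substitute back: Q* = 1972 - 5(130) = 1322.

P* = 130, Q* = 1322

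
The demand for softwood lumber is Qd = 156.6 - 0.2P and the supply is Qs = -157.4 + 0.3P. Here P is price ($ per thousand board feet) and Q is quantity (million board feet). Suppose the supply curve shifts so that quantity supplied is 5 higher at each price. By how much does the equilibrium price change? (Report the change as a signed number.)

At equilibrium Qd = Qs, so 156.6 - 0.2P = -157.4 + 0.3P; collecting terms, 314 = 0.5P and P* = 628.
Substitute back: Q* = 156.6 - 0.2(628) = 31.
After the shift, supply is Qs = -152.4 + 0.3P.
Re-solving, 0.5P = 309 gives P = 618 and Q = 33.
ΔP = 618 - 628 = -10.

ΔP = -10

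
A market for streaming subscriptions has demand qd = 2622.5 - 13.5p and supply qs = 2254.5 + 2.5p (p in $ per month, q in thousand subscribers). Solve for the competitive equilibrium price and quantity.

p* = 23, q* = 2312

At equilibrium qd = qs, so 2622.5 - 13.5p = 2254.5 + 2.5p; collecting terms, 368 = 16p and p* = 23.
From the demand curve, q* = 2622.5 - 13.5(23) = 2312.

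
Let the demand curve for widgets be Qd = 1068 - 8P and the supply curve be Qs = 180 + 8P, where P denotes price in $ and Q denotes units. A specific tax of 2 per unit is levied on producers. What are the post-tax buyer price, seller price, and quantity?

The tax drives a wedge P_b - P_s = 2. Substituting P_s = P_b - 2 into supply: Qs = 164 + 8P_b.
Market clearing requires 1068 - 8P_b = 164 + 8P_b; hence 904 = 16P_b and P_b = 56.5.
So P_s = 54.5 and the quantity traded is Q = 1068 - 8(56.5) = 616.

P_b = 56.5, P_s = 54.5, Q = 616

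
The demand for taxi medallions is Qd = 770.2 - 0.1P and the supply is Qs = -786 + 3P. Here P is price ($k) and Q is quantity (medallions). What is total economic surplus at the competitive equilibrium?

Total surplus = 2678400

The market clears where 770.2 - 0.1P = -786 + 3P. Rearranging, 3.1P = 1556.2, hence P* = 502.
Then Q* = 770.2 - 0.1(502) = 720.
Demand choke price = 7702; supply choke price = 262. CS = ½(7702 - 502)(720) = 2592000; PS = ½(502 - 262)(720) = 86400. Total surplus = 2678400.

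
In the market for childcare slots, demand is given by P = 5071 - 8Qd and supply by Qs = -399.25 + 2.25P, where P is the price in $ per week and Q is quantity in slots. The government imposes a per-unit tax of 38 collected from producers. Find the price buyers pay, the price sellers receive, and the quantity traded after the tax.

Rewriting in direct form: Qd = 633.875 - 0.125P.
The tax drives a wedge P_b - P_s = 38. Substituting P_s = P_b - 38 into supply: Qs = -484.75 + 2.25P_b.
Set Qd = Qs: 633.875 - 0.125P_b = -484.75 + 2.25P_b, so 1118.625 = 2.375P_b and P_b = 471.
So P_s = 433 and the quantity traded is Q = 633.875 - 0.125(471) = 575.

P_b = 471, P_s = 433, Q = 575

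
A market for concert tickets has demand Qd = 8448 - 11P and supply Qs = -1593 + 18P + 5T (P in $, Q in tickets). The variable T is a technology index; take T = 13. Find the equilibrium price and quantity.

P* = 344, Q* = 4664

With T = 13, supply is Qs = -1528 + 18P.
Equating demand and supply, 8448 - 11P = -1528 + 18P gives 29P = 9976, so P* = 344.
Then Q* = 8448 - 11(344) = 4664.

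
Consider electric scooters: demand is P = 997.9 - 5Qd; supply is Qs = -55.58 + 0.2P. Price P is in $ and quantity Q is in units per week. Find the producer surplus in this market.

Rewriting in direct form: Qd = 199.58 - 0.2P.
Equating demand and supply, 199.58 - 0.2P = -55.58 + 0.2P gives 0.4P = 255.16, so P* = 637.9.
Then Q* = 199.58 - 0.2(637.9) = 72.
Supply choke price (Qs = 0): P = 277.9. Producer surplus = ½ × (637.9 - 277.9) × 72 = 12960.

Producer surplus = 12960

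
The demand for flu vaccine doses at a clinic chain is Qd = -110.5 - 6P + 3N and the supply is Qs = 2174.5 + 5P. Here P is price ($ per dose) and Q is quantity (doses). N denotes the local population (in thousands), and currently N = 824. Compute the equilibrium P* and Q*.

With N = 824, demand is Qd = 2361.5 - 6P.
The market clears where 2361.5 - 6P = 2174.5 + 5P. Rearranging, 11P = 187, hence P* = 17.
Then Q* = 2361.5 - 6(17) = 2259.5.

P* = 17, Q* = 2259.5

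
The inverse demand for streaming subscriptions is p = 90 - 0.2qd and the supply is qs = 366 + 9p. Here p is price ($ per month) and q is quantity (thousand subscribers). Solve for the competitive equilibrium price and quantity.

p* = 6, q* = 420

Rewriting in direct form: qd = 450 - 5p.
The market clears where 450 - 5p = 366 + 9p. Rearranging, 14p = 84, hence p* = 6.
Substitute back: q* = 450 - 5(6) = 420.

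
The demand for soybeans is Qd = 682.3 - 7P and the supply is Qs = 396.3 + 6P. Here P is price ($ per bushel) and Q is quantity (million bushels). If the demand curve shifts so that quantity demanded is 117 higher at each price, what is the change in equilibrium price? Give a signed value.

Equating demand and supply, 682.3 - 7P = 396.3 + 6P gives 13P = 286, so P* = 22.
From the demand curve, Q* = 682.3 - 7(22) = 528.3.
After the shift, demand is Qd = 799.3 - 7P.
The new intersection has 403 = 13P, i.e. P = 31, Q = 582.3.
ΔP = 31 - 22 = 9.

ΔP = 9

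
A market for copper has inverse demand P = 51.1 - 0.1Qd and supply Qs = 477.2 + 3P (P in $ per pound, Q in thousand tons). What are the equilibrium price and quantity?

P* = 2.6, Q* = 485

In direct form, Qd = 511 - 10P.
The market clears where 511 - 10P = 477.2 + 3P. Rearranging, 13P = 33.8, hence P* = 2.6.
Substitute back: Q* = 511 - 10(2.6) = 485.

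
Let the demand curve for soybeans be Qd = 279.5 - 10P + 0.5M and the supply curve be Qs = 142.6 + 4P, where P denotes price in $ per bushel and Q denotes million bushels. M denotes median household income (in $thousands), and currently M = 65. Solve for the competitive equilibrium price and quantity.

With M = 65, demand is Qd = 312 - 10P.
The market clears where 312 - 10P = 142.6 + 4P. Rearranging, 14P = 169.4, hence P* = 12.1.
Substitute back: Q* = 312 - 10(12.1) = 191.

P* = 12.1, Q* = 191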